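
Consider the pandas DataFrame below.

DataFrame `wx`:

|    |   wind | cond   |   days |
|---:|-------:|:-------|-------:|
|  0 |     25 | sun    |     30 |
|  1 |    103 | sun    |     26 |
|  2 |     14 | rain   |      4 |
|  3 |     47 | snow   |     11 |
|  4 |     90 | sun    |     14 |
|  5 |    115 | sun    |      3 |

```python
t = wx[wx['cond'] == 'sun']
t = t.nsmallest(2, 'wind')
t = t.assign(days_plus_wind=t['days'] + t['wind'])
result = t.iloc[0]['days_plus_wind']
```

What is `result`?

filter rows where cond == 'sun':
   wind cond  days
0    25  sun    30
1   103  sun    26
4    90  sun    14
5   115  sun     3
take 2 rows with smallest wind:
   wind cond  days
0    25  sun    30
4    90  sun    14
add column days_plus_wind = t['days'] + t['wind']:
   wind cond  days  days_plus_wind
0    25  sun    30              55
4    90  sun    14             104
value at position 0, column 'days_plus_wind' → 55

55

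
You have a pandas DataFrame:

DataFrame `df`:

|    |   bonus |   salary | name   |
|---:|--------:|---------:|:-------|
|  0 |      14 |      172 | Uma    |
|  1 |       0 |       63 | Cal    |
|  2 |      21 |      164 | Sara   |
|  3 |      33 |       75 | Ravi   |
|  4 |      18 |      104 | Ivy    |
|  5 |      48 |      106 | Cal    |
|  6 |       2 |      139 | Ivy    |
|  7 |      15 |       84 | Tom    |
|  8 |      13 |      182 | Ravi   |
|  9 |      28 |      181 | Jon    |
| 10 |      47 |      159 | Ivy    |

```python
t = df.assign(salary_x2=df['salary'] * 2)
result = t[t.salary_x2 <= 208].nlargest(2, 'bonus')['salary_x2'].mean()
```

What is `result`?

179.0

add column salary_x2 = df['salary'] * 2:
    bonus  salary  name  salary_x2
0      14     172   Uma        344
1       0      63   Cal        126
2      21     164  Sara        328
3      33      75  Ravi        150
4      18     104   Ivy        208
5      48     106   Cal        212
6       2     139   Ivy        278
7      15      84   Tom        168
8      13     182  Ravi        364
9      28     181   Jon        362
10     47     159   Ivy        318
filter rows where salary_x2 <= 208:
   bonus  salary  name  salary_x2
1      0      63   Cal        126
3     33      75  Ravi        150
4     18     104   Ivy        208
7     15      84   Tom        168
take 2 rows with largest bonus:
   bonus  salary  name  salary_x2
3     33      75  Ravi        150
4     18     104   Ivy        208
mean of column 'salary_x2' → 179.0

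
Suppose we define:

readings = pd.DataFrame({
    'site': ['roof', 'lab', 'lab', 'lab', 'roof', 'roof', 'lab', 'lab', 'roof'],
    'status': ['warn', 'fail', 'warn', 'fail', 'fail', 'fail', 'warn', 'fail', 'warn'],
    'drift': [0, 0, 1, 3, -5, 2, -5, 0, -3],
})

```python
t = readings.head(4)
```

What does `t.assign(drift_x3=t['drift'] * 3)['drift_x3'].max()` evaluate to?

9

take first 4 rows:
   site status  drift
0  roof   warn      0
1   lab   fail      0
2   lab   warn      1
3   lab   fail      3
add column drift_x3 = t['drift'] * 3:
   site status  drift  drift_x3
0  roof   warn      0         0
1   lab   fail      0         0
2   lab   warn      1         3
3   lab   fail      3         9
Reading off the max of column 'drift_x3', we get 9.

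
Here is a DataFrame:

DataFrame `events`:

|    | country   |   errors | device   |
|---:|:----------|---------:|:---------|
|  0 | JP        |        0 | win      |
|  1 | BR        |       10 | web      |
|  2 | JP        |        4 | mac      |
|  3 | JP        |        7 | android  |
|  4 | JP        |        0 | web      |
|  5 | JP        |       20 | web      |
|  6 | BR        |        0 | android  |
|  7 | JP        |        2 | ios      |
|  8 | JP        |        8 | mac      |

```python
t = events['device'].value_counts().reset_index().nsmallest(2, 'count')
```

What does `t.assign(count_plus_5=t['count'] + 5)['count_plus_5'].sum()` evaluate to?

value_counts of device:
device
web        3
mac        2
android    2
win        1
ios        1
Name: count, dtype: int64
reset_index():
    device  count
0      web      3
1      mac      2
2  android      2
3      win      1
4      ios      1
take 2 rows with smallest count:
  device  count
3    win      1
4    ios      1
add column count_plus_5 = t['count'] + 5:
  device  count  count_plus_5
3    win      1             6
4    ios      1             6

12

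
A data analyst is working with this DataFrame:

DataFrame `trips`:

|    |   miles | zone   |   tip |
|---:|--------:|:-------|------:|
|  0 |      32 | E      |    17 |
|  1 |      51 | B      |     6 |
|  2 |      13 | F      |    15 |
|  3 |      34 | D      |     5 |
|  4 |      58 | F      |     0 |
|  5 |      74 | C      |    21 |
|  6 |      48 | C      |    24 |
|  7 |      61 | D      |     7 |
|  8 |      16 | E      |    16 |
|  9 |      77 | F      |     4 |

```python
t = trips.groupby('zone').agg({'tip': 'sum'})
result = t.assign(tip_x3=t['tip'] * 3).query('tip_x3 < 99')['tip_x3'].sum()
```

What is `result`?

111

group by zone, sum of tip:
      tip
zone     
B       6
C      45
D      12
E      33
F      19
add column tip_x3 = t['tip'] * 3:
      tip  tip_x3
zone             
B       6      18
C      45     135
D      12      36
E      33      99
F      19      57
filter rows where tip_x3 < 99:
      tip  tip_x3
zone             
B       6      18
D      12      36
F      19      57
So sum() = 111.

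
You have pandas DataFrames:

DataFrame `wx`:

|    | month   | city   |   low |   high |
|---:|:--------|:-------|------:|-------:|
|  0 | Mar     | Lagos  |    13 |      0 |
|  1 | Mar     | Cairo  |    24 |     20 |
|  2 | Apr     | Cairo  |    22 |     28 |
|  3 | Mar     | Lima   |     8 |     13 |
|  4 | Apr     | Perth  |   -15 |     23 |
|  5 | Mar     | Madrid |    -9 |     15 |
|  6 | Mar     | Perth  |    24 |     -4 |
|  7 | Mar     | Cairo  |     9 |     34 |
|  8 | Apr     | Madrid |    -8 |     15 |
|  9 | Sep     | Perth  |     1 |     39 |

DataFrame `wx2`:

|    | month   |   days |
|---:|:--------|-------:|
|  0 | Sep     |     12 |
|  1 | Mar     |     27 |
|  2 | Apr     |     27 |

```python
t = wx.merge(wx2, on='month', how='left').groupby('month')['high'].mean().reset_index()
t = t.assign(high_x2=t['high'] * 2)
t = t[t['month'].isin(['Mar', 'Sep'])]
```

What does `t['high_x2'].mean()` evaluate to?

merge on 'month' (how='left') → 10 rows:
  month    city  low  high  days
0   Mar   Lagos   13     0    27
1   Mar   Cairo   24    20    27
2   Apr   Cairo   22    28    27
3   Mar    Lima    8    13    27
4   Apr   Perth  -15    23    27
5   Mar  Madrid   -9    15    27
6   Mar   Perth   24    -4    27
7   Mar   Cairo    9    34    27
8   Apr  Madrid   -8    15    27
9   Sep   Perth    1    39    12
group by month, mean of high:
month
Apr    22.0
Mar    13.0
Sep    39.0
Name: high, dtype: float64
reset_index():
  month  high
0   Apr  22.0
1   Mar  13.0
2   Sep  39.0
add column high_x2 = t['high'] * 2:
  month  high  high_x2
0   Apr  22.0     44.0
1   Mar  13.0     26.0
2   Sep  39.0     78.0
filter rows where month in ['Mar', 'Sep']:
  month  high  high_x2
1   Mar  13.0     26.0
2   Sep  39.0     78.0

52.0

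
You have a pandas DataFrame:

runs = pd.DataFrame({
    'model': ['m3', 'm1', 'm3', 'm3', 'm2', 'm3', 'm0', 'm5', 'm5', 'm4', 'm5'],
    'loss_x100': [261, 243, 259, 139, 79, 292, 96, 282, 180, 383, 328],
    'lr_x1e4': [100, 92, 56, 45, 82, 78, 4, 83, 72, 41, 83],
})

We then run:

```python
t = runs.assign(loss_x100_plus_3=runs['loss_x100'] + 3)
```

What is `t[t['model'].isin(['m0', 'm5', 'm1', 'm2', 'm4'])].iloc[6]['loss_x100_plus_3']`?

331

add column loss_x100_plus_3 = runs['loss_x100'] + 3:
   model  loss_x100  lr_x1e4  loss_x100_plus_3
0     m3        261      100               264
1     m1        243       92               246
2     m3        259       56               262
3     m3        139       45               142
4     m2         79       82                82
5     m3        292       78               295
6     m0         96        4                99
7     m5        282       83               285
8     m5        180       72               183
9     m4        383       41               386
10    m5        328       83               331
filter rows where model in ['m0', 'm5', 'm1', 'm2', 'm4']:
   model  loss_x100  lr_x1e4  loss_x100_plus_3
1     m1        243       92               246
4     m2         79       82                82
6     m0         96        4                99
7     m5        282       83               285
8     m5        180       72               183
9     m4        383       41               386
10    m5        328       83               331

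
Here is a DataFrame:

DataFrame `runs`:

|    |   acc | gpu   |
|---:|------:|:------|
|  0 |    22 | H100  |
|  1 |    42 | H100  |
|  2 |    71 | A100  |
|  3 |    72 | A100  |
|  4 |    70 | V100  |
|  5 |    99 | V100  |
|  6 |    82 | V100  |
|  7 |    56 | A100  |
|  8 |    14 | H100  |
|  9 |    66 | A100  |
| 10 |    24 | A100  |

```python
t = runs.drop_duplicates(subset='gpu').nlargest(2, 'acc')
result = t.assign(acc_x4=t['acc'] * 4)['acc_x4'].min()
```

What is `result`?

drop duplicate gpu (keep=first):
   acc   gpu
0   22  H100
2   71  A100
4   70  V100
take 2 rows with largest acc:
   acc   gpu
2   71  A100
4   70  V100
add column acc_x4 = t['acc'] * 4:
   acc   gpu  acc_x4
2   71  A100     284
4   70  V100     280
The min of column 'acc_x4' is 280.

280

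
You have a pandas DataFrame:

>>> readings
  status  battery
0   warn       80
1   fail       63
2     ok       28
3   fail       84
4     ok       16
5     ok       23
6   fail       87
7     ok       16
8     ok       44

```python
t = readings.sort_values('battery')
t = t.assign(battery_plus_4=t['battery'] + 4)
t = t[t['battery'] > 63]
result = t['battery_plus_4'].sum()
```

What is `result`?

sort by battery:
  status  battery
4     ok       16
7     ok       16
5     ok       23
2     ok       28
8     ok       44
1   fail       63
0   warn       80
3   fail       84
6   fail       87
add column battery_plus_4 = t['battery'] + 4:
  status  battery  battery_plus_4
4     ok       16              20
7     ok       16              20
5     ok       23              27
2     ok       28              32
8     ok       44              48
1   fail       63              67
0   warn       80              84
3   fail       84              88
6   fail       87              91
filter rows where battery > 63:
  status  battery  battery_plus_4
0   warn       80              84
3   fail       84              88
6   fail       87              91

263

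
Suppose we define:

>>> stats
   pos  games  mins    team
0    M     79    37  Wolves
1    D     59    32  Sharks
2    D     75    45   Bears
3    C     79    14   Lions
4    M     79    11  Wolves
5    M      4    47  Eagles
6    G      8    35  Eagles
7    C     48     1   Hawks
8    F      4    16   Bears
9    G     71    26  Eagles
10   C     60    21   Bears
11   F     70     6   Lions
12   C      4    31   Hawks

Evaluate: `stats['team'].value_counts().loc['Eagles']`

3

value_counts of team:
team
Bears     3
Eagles    3
Wolves    2
Lions     2
Hawks     2
Sharks    1
Name: count, dtype: int64
Hence 3.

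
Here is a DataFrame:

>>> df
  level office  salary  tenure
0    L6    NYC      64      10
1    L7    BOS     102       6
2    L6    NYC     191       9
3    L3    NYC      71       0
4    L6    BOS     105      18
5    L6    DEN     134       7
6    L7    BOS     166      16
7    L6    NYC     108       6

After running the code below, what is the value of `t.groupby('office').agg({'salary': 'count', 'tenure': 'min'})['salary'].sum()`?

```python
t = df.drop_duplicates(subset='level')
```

3

drop duplicate level (keep=first):
  level office  salary  tenure
0    L6    NYC      64      10
1    L7    BOS     102       6
3    L3    NYC      71       0
group by office: count(salary), min(tenure):
        salary  tenure
office                
BOS          1       6
NYC          2       0
So sum() = 3.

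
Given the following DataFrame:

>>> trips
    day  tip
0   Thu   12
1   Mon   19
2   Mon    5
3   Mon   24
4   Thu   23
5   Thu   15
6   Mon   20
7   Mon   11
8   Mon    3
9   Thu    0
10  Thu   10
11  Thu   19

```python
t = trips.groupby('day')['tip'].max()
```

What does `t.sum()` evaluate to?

group by day, max of tip:
day
Mon    24
Thu    23
Name: tip, dtype: int64
Hence 47.

47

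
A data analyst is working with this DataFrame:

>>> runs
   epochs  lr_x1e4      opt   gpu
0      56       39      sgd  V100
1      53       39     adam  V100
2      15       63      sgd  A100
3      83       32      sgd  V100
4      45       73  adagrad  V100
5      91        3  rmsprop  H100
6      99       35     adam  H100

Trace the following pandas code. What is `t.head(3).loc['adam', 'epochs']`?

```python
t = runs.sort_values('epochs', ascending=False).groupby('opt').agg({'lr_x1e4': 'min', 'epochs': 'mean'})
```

sort by epochs descending:
   epochs  lr_x1e4      opt   gpu
6      99       35     adam  H100
5      91        3  rmsprop  H100
3      83       32      sgd  V100
0      56       39      sgd  V100
1      53       39     adam  V100
4      45       73  adagrad  V100
2      15       63      sgd  A100
group by opt: min(lr_x1e4), mean(epochs):
         lr_x1e4     epochs
opt                        
adagrad       73  45.000000
adam          35  76.000000
rmsprop        3  91.000000
sgd           32  51.333333
take first 3 rows:
         lr_x1e4  epochs
opt                     
adagrad       73    45.0
adam          35    76.0
rmsprop        3    91.0
Hence 76.0.

76.0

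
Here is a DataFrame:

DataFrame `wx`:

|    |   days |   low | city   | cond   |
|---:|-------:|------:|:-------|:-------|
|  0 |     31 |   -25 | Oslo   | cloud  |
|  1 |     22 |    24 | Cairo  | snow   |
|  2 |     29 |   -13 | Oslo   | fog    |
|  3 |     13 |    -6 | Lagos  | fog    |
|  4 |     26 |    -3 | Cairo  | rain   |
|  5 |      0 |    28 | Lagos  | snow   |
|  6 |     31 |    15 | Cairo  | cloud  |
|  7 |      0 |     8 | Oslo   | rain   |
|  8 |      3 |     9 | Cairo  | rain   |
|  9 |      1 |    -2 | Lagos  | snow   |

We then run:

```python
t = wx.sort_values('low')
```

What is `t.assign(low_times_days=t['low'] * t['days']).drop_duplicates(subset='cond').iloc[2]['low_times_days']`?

-78

sort by low:
   days  low   city   cond
0    31  -25   Oslo  cloud
2    29  -13   Oslo    fog
3    13   -6  Lagos    fog
4    26   -3  Cairo   rain
9     1   -2  Lagos   snow
7     0    8   Oslo   rain
8     3    9  Cairo   rain
6    31   15  Cairo  cloud
1    22   24  Cairo   snow
5     0   28  Lagos   snow
add column low_times_days = t['low'] * t['days']:
   days  low   city   cond  low_times_days
0    31  -25   Oslo  cloud            -775
2    29  -13   Oslo    fog            -377
3    13   -6  Lagos    fog             -78
4    26   -3  Cairo   rain             -78
9     1   -2  Lagos   snow              -2
7     0    8   Oslo   rain               0
8     3    9  Cairo   rain              27
6    31   15  Cairo  cloud             465
1    22   24  Cairo   snow             528
5     0   28  Lagos   snow               0
drop duplicate cond (keep=first):
   days  low   city   cond  low_times_days
0    31  -25   Oslo  cloud            -775
2    29  -13   Oslo    fog            -377
4    26   -3  Cairo   rain             -78
9     1   -2  Lagos   snow              -2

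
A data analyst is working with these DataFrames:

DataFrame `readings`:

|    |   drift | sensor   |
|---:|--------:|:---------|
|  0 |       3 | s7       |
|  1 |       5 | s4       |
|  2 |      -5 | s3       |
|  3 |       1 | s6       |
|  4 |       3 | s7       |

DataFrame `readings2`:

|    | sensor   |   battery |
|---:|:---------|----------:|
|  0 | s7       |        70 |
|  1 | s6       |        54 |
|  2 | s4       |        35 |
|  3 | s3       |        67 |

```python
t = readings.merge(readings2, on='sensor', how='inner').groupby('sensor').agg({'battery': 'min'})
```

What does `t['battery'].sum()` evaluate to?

merge on 'sensor' (how='inner') → 5 rows:
   drift sensor  battery
0      3     s7       70
1      5     s4       35
2     -5     s3       67
3      1     s6       54
4      3     s7       70
group by sensor, min of battery:
        battery
sensor         
s3           67
s4           35
s6           54
s7           70
Hence 226.

226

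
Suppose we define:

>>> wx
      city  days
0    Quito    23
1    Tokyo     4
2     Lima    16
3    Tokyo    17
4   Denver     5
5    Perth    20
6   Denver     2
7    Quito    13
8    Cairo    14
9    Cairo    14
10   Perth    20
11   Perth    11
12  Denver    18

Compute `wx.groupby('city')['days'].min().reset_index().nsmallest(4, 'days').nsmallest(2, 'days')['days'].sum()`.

group by city, min of days:
city
Cairo     14
Denver     2
Lima      16
Perth     11
Quito     13
Tokyo      4
Name: days, dtype: int64
reset_index():
     city  days
0   Cairo    14
1  Denver     2
2    Lima    16
3   Perth    11
4   Quito    13
5   Tokyo     4
take 4 rows with smallest days:
     city  days
1  Denver     2
5   Tokyo     4
3   Perth    11
4   Quito    13
take 2 rows with smallest days:
     city  days
1  Denver     2
5   Tokyo     4

6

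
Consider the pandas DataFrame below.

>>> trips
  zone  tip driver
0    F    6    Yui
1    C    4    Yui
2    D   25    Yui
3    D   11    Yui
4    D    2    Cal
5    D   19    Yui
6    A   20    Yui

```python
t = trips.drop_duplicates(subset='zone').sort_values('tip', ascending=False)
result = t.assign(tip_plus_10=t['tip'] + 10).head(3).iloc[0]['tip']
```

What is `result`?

drop duplicate zone (keep=first):
  zone  tip driver
0    F    6    Yui
1    C    4    Yui
2    D   25    Yui
6    A   20    Yui
sort by tip descending:
  zone  tip driver
2    D   25    Yui
6    A   20    Yui
0    F    6    Yui
1    C    4    Yui
add column tip_plus_10 = t['tip'] + 10:
  zone  tip driver  tip_plus_10
2    D   25    Yui           35
6    A   20    Yui           30
0    F    6    Yui           16
1    C    4    Yui           14
take first 3 rows:
  zone  tip driver  tip_plus_10
2    D   25    Yui           35
6    A   20    Yui           30
0    F    6    Yui           16
Hence 25.

25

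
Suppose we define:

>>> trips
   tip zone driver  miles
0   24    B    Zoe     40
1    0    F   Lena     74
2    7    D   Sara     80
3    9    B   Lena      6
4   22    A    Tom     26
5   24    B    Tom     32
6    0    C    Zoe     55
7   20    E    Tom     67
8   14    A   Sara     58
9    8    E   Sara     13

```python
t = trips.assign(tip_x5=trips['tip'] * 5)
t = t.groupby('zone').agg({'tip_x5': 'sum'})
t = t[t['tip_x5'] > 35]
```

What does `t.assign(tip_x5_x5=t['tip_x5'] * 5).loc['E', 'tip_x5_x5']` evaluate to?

700

add column tip_x5 = trips['tip'] * 5:
   tip zone driver  miles  tip_x5
0   24    B    Zoe     40     120
1    0    F   Lena     74       0
2    7    D   Sara     80      35
3    9    B   Lena      6      45
4   22    A    Tom     26     110
5   24    B    Tom     32     120
6    0    C    Zoe     55       0
7   20    E    Tom     67     100
8   14    A   Sara     58      70
9    8    E   Sara     13      40
group by zone, sum of tip_x5:
      tip_x5
zone        
A        180
B        285
C          0
D         35
E        140
F          0
filter rows where tip_x5 > 35:
      tip_x5
zone        
A        180
B        285
E        140
add column tip_x5_x5 = t['tip_x5'] * 5:
      tip_x5  tip_x5_x5
zone                   
A        180        900
B        285       1425
E        140        700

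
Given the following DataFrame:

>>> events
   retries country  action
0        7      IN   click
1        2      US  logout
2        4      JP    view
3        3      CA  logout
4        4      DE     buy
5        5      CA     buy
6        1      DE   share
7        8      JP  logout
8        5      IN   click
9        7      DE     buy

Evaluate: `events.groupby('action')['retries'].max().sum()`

group by action, max of retries:
action
buy       7
click     7
logout    8
share     1
view      4
Name: retries, dtype: int64
sum of the resulting series → 27

27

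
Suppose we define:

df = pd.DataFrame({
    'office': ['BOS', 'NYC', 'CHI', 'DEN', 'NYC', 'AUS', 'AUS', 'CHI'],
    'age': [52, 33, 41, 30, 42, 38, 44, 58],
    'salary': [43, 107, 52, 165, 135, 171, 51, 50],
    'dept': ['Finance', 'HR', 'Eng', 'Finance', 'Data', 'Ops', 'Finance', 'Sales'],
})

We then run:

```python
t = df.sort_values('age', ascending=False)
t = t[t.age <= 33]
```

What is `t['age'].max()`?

33

sort by age descending:
  office  age  salary     dept
7    CHI   58      50    Sales
0    BOS   52      43  Finance
6    AUS   44      51  Finance
4    NYC   42     135     Data
2    CHI   41      52      Eng
5    AUS   38     171      Ops
1    NYC   33     107       HR
3    DEN   30     165  Finance
filter rows where age <= 33:
  office  age  salary     dept
1    NYC   33     107       HR
3    DEN   30     165  Finance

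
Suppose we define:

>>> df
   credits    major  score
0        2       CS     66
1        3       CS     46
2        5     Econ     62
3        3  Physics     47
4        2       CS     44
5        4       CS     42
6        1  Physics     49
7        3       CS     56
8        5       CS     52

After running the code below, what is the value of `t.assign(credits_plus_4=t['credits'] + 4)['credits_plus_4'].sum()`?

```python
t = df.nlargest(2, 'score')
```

15

take 2 rows with largest score:
   credits major  score
0        2    CS     66
2        5  Econ     62
add column credits_plus_4 = t['credits'] + 4:
   credits major  score  credits_plus_4
0        2    CS     66               6
2        5  Econ     62               9
Reading off the sum of column 'credits_plus_4', we get 15.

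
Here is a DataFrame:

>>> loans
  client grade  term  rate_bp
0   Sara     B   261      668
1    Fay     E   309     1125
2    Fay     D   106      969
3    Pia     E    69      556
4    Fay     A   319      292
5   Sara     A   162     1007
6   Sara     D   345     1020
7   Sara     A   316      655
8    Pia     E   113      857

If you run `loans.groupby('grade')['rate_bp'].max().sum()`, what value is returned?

group by grade, max of rate_bp:
grade
A    1007
B     668
D    1020
E    1125
Name: rate_bp, dtype: int64

3820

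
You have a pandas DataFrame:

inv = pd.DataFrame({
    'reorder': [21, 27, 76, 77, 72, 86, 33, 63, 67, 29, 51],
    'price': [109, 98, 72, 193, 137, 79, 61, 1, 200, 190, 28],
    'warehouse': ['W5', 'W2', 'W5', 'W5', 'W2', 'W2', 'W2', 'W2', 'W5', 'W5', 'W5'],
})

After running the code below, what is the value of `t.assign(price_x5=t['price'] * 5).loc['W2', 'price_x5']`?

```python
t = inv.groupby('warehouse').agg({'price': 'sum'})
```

1880

group by warehouse, sum of price:
           price
warehouse       
W2           376
W5           792
add column price_x5 = t['price'] * 5:
           price  price_x5
warehouse                 
W2           376      1880
W5           792      3960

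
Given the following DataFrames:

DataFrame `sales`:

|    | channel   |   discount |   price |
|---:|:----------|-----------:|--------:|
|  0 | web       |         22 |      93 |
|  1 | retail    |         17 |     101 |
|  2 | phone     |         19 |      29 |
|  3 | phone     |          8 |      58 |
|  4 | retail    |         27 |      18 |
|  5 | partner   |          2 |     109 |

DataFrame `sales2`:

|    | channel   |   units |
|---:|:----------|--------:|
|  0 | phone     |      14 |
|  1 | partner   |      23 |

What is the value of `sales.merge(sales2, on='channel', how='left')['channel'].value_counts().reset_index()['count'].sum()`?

6

merge on 'channel' (how='left') → 6 rows:
   channel  discount  price  units
0      web        22     93    NaN
1   retail        17    101    NaN
2    phone        19     29   14.0
3    phone         8     58   14.0
4   retail        27     18    NaN
5  partner         2    109   23.0
value_counts of channel:
channel
retail     2
phone      2
web        1
partner    1
Name: count, dtype: int64
reset_index():
   channel  count
0   retail      2
1    phone      2
2      web      1
3  partner      1
Taking the sum of column 'count' gives 6.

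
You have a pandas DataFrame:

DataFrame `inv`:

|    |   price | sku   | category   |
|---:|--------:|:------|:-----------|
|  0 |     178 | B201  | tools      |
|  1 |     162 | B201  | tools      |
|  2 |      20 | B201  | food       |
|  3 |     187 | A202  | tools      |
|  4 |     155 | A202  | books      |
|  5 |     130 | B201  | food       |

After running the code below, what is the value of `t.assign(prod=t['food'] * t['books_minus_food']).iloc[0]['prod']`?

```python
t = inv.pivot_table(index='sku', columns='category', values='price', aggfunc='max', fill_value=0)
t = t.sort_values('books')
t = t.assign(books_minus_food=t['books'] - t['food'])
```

pivot: rows=sku, cols=category, max(price):
category  books  food  tools
sku                         
A202        155     0    187
B201          0   130    178
sort by books:
category  books  food  tools
sku                         
B201          0   130    178
A202        155     0    187
add column books_minus_food = t['books'] - t['food']:
category  books  food  tools  books_minus_food
sku                                           
B201          0   130    178              -130
A202        155     0    187               155
add column prod = t['food'] * t['books_minus_food']:
category  books  food  tools  books_minus_food   prod
sku                                                  
B201          0   130    178              -130 -16900
A202        155     0    187               155      0
value at position 0, column 'prod' → -16900

-16900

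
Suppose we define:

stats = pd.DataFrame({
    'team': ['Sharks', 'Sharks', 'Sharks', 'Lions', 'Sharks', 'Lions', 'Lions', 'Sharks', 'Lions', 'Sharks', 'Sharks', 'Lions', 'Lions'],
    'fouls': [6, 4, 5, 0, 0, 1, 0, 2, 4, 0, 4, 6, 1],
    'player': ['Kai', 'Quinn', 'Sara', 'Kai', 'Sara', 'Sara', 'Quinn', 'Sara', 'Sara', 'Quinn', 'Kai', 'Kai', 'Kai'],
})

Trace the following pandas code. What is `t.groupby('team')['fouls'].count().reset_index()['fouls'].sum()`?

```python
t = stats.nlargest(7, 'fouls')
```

7

take 7 rows with largest fouls:
      team  fouls player
0   Sharks      6    Kai
11   Lions      6    Kai
2   Sharks      5   Sara
1   Sharks      4  Quinn
8    Lions      4   Sara
10  Sharks      4    Kai
7   Sharks      2   Sara
group by team, count of fouls:
team
Lions     2
Sharks    5
Name: fouls, dtype: int64
reset_index():
     team  fouls
0   Lions      2
1  Sharks      5
So sum() = 7.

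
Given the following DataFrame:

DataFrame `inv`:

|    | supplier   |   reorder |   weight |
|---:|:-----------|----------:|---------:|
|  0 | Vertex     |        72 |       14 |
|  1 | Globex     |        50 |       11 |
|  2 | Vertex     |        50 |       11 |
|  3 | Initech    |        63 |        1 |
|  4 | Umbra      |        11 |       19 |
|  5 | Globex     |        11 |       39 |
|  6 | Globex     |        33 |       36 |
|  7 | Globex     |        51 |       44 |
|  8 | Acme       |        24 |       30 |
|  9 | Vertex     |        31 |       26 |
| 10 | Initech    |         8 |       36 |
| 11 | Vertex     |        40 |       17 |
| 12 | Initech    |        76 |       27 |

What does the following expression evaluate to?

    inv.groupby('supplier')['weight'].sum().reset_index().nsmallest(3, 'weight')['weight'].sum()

group by supplier, sum of weight:
supplier
Acme        30
Globex     130
Initech     64
Umbra       19
Vertex      68
Name: weight, dtype: int64
reset_index():
  supplier  weight
0     Acme      30
1   Globex     130
2  Initech      64
3    Umbra      19
4   Vertex      68
take 3 rows with smallest weight:
  supplier  weight
3    Umbra      19
0     Acme      30
2  Initech      64
The sum of column 'weight' is 113.

113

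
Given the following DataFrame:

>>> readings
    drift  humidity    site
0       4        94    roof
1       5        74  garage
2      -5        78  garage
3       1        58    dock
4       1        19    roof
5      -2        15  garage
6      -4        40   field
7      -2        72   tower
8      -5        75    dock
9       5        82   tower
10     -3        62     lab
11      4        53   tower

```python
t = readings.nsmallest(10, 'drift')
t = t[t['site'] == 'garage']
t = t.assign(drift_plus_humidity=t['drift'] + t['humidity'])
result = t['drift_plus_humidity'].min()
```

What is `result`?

13

take 10 rows with smallest drift:
    drift  humidity    site
2      -5        78  garage
8      -5        75    dock
6      -4        40   field
10     -3        62     lab
5      -2        15  garage
7      -2        72   tower
3       1        58    dock
4       1        19    roof
0       4        94    roof
11      4        53   tower
filter rows where site == 'garage':
   drift  humidity    site
2     -5        78  garage
5     -2        15  garage
add column drift_plus_humidity = t['drift'] + t['humidity']:
   drift  humidity    site  drift_plus_humidity
2     -5        78  garage                   73
5     -2        15  garage                   13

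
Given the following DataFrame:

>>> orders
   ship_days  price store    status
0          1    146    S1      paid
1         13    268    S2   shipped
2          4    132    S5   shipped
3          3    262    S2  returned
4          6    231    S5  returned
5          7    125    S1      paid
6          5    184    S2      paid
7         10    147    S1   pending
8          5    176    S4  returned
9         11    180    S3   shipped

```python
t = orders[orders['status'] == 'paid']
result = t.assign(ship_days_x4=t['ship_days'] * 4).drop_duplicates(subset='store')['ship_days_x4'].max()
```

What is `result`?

filter rows where status == 'paid':
   ship_days  price store status
0          1    146    S1   paid
5          7    125    S1   paid
6          5    184    S2   paid
add column ship_days_x4 = t['ship_days'] * 4:
   ship_days  price store status  ship_days_x4
0          1    146    S1   paid             4
5          7    125    S1   paid            28
6          5    184    S2   paid            20
drop duplicate store (keep=first):
   ship_days  price store status  ship_days_x4
0          1    146    S1   paid             4
6          5    184    S2   paid            20
Then the max of column 'ship_days_x4': 20

20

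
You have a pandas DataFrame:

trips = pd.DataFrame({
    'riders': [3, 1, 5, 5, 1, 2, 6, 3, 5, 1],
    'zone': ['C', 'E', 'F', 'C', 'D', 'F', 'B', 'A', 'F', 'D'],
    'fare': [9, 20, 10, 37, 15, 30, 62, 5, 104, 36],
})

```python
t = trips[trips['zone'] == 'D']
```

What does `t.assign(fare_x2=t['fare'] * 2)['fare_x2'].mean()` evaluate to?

51.0

filter rows where zone == 'D':
   riders zone  fare
4       1    D    15
9       1    D    36
add column fare_x2 = t['fare'] * 2:
   riders zone  fare  fare_x2
4       1    D    15       30
9       1    D    36       72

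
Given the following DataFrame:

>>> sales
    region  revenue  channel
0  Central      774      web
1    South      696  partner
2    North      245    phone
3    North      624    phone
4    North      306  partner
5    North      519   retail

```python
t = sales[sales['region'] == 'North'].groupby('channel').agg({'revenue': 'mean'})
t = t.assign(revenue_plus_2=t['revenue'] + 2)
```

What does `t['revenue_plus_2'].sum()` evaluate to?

filter rows where region == 'North':
  region  revenue  channel
2  North      245    phone
3  North      624    phone
4  North      306  partner
5  North      519   retail
group by channel, mean of revenue:
         revenue
channel         
partner    306.0
phone      434.5
retail     519.0
add column revenue_plus_2 = t['revenue'] + 2:
         revenue  revenue_plus_2
channel                         
partner    306.0           308.0
phone      434.5           436.5
retail     519.0           521.0
Hence 1265.5.

1265.5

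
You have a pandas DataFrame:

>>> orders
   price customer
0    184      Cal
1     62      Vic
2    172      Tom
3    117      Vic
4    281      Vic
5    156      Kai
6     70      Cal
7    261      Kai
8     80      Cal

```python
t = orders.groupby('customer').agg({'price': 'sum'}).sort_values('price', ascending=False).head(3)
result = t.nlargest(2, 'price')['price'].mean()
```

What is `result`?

438.5

group by customer, sum of price:
          price
customer       
Cal         334
Kai         417
Tom         172
Vic         460
sort by price descending:
          price
customer       
Vic         460
Kai         417
Cal         334
Tom         172
take first 3 rows:
          price
customer       
Vic         460
Kai         417
Cal         334
take 2 rows with largest price:
          price
customer       
Vic         460
Kai         417
Reading off the mean of column 'price', we get 438.5.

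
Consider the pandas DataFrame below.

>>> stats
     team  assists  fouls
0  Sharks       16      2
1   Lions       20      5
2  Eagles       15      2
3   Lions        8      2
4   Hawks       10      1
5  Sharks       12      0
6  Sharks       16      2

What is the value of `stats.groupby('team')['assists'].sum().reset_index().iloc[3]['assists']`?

44

group by team, sum of assists:
team
Eagles    15
Hawks     10
Lions     28
Sharks    44
Name: assists, dtype: int64
reset_index():
     team  assists
0  Eagles       15
1   Hawks       10
2   Lions       28
3  Sharks       44
Hence 44.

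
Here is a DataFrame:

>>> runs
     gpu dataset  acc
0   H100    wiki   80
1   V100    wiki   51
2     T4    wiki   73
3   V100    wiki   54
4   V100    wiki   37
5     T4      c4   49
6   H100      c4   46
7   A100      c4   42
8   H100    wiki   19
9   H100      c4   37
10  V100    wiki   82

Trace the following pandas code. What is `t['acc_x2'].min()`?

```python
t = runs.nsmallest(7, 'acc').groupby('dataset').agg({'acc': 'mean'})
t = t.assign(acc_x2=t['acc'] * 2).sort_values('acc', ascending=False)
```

take 7 rows with smallest acc:
    gpu dataset  acc
8  H100    wiki   19
4  V100    wiki   37
9  H100      c4   37
7  A100      c4   42
6  H100      c4   46
5    T4      c4   49
1  V100    wiki   51
group by dataset, mean of acc:
               acc
dataset           
c4       43.500000
wiki     35.666667
add column acc_x2 = t['acc'] * 2:
               acc     acc_x2
dataset                      
c4       43.500000  87.000000
wiki     35.666667  71.333333
sort by acc descending:
               acc     acc_x2
dataset                      
c4       43.500000  87.000000
wiki     35.666667  71.333333
Reading off the min of column 'acc_x2', we get 71.3333333333.

71.3333333333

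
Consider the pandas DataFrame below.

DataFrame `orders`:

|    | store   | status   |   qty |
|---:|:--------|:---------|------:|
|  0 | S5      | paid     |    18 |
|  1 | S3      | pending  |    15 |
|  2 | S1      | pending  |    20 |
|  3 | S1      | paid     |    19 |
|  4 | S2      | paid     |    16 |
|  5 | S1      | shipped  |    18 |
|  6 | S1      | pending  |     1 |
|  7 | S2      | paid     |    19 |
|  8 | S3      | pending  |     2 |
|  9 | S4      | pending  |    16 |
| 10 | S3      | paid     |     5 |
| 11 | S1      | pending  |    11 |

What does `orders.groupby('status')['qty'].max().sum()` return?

group by status, max of qty:
status
paid       19
pending    20
shipped    18
Name: qty, dtype: int64
Then the sum of the resulting series: 57

57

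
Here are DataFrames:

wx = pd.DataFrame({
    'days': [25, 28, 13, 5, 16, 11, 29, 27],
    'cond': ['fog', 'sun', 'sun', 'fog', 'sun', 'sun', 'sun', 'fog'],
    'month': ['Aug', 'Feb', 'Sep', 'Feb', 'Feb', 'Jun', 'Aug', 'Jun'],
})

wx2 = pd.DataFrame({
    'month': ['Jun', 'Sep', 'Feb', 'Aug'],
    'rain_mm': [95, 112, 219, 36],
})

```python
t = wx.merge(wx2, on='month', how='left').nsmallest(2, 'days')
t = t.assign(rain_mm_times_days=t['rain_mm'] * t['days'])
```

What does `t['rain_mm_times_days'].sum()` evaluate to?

2140

merge on 'month' (how='left') → 8 rows:
   days cond month  rain_mm
0    25  fog   Aug       36
1    28  sun   Feb      219
2    13  sun   Sep      112
3     5  fog   Feb      219
4    16  sun   Feb      219
5    11  sun   Jun       95
6    29  sun   Aug       36
7    27  fog   Jun       95
take 2 rows with smallest days:
   days cond month  rain_mm
3     5  fog   Feb      219
5    11  sun   Jun       95
add column rain_mm_times_days = t['rain_mm'] * t['days']:
   days cond month  rain_mm  rain_mm_times_days
3     5  fog   Feb      219                1095
5    11  sun   Jun       95                1045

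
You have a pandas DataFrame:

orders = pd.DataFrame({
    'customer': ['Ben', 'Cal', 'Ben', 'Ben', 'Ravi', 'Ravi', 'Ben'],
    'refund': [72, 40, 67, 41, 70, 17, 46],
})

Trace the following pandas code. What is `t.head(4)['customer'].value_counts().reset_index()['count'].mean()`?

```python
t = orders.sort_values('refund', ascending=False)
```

2.0

sort by refund descending:
  customer  refund
0      Ben      72
4     Ravi      70
2      Ben      67
6      Ben      46
3      Ben      41
1      Cal      40
5     Ravi      17
take first 4 rows:
  customer  refund
0      Ben      72
4     Ravi      70
2      Ben      67
6      Ben      46
value_counts of customer:
customer
Ben     3
Ravi    1
Name: count, dtype: int64
reset_index():
  customer  count
0      Ben      3
1     Ravi      1
The mean of column 'count' is 2.0.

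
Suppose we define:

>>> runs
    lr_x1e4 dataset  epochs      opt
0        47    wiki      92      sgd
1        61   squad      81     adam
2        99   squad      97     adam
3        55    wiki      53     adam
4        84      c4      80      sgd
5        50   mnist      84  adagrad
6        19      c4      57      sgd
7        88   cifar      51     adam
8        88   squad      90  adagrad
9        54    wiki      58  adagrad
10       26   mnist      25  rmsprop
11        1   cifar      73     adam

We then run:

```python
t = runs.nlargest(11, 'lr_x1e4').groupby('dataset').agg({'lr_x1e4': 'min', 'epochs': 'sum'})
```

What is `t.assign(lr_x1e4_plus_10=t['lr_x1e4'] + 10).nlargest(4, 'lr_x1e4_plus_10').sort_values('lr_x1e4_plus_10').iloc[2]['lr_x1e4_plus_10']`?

71

take 11 rows with largest lr_x1e4:
    lr_x1e4 dataset  epochs      opt
2        99   squad      97     adam
7        88   cifar      51     adam
8        88   squad      90  adagrad
4        84      c4      80      sgd
1        61   squad      81     adam
3        55    wiki      53     adam
9        54    wiki      58  adagrad
5        50   mnist      84  adagrad
0        47    wiki      92      sgd
10       26   mnist      25  rmsprop
6        19      c4      57      sgd
group by dataset: min(lr_x1e4), sum(epochs):
         lr_x1e4  epochs
dataset                 
c4            19     137
cifar         88      51
mnist         26     109
squad         61     268
wiki          47     203
add column lr_x1e4_plus_10 = t['lr_x1e4'] + 10:
         lr_x1e4  epochs  lr_x1e4_plus_10
dataset                                  
c4            19     137               29
cifar         88      51               98
mnist         26     109               36
squad         61     268               71
wiki          47     203               57
take 4 rows with largest lr_x1e4_plus_10:
         lr_x1e4  epochs  lr_x1e4_plus_10
dataset                                  
cifar         88      51               98
squad         61     268               71
wiki          47     203               57
mnist         26     109               36
sort by lr_x1e4_plus_10:
         lr_x1e4  epochs  lr_x1e4_plus_10
dataset                                  
mnist         26     109               36
wiki          47     203               57
squad         61     268               71
cifar         88      51               98
Then the value at position 2, column 'lr_x1e4_plus_10': 71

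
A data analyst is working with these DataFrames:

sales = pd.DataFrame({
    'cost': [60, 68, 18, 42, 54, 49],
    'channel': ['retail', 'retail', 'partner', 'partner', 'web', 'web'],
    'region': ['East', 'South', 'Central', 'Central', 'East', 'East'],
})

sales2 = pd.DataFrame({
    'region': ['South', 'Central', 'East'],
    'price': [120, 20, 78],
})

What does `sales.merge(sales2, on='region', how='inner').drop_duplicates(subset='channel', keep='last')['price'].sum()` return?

218

merge on 'region' (how='inner') → 6 rows:
   cost  channel   region  price
0    60   retail     East     78
1    68   retail    South    120
2    18  partner  Central     20
3    42  partner  Central     20
4    54      web     East     78
5    49      web     East     78
drop duplicate channel (keep=last):
   cost  channel   region  price
1    68   retail    South    120
3    42  partner  Central     20
5    49      web     East     78
So sum() = 218.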